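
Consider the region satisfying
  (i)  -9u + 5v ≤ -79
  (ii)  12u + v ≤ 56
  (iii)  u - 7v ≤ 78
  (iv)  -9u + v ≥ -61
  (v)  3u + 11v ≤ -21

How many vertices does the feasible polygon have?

Of the 10 pairwise boundary intersections, those satisfying every inequality are:
  (359/69, -148/23)
  (163/58, -623/58)
  (94/17, -176/17)

3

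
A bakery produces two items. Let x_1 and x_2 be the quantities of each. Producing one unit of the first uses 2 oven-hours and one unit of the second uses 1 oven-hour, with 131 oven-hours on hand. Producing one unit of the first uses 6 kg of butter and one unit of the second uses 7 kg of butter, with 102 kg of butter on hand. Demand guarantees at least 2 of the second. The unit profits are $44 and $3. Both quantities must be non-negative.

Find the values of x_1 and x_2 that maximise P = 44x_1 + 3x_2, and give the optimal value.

x_1 = 44/3, x_2 = 2, maximum P = 1954/3

Corner points and P = 44x_1 + 3x_2:
  (0, 102/7) → P = 306/7
  (0, 2) → P = 6
  (44/3, 2) → P = 1954/3

The optimum lies where 6x_1 + 7x_2 = 102 and x_2 = 2.
Solving simultaneously gives x_1 = 44/3, x_2 = 2.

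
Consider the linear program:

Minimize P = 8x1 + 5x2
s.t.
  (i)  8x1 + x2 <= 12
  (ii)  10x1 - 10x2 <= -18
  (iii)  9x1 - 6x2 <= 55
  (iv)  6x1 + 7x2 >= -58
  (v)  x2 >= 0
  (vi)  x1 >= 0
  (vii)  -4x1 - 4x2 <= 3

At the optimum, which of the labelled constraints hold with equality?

(ii) and (vi)

Feasible corners and P = 8x1 + 5x2:
  (17/15, 44/15) → P = 356/15
  (0, 12) → P = 60
  (0, 9/5) → P = 9

The minimum is at (0, 9/5). Substituting into each constraint, equality holds for (ii) and (vi); the remaining constraints have slack.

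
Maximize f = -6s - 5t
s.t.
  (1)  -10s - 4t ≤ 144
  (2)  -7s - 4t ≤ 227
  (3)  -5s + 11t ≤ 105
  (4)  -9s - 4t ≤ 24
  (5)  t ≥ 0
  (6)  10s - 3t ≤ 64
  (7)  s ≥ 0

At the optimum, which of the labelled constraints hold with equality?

(5) and (7)

Feasible corners and f = -6s - 5t:
  (1019/95, 274/19) → f = -12964/95
  (0, 105/11) → f = -525/11
  (32/5, 0) → f = -192/5
  (0, 0) → f = 0

The maximum is at (0, 0). Substituting into each constraint, equality holds for (5) and (7); the remaining constraints have slack.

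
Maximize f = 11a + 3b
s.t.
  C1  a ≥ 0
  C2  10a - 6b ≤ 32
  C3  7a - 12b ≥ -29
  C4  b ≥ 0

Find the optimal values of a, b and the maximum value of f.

a = 93/13, b = 257/39, maximum f = 1280/13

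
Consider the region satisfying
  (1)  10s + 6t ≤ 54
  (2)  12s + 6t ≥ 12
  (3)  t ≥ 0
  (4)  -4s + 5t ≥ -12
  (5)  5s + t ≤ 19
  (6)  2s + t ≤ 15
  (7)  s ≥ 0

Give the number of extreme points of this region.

Intersecting each pair of boundary lines and keeping only the points that satisfy every inequality leaves:
  (3, 4)
  (0, 9)
  (1, 0)
  (0, 2)
  (3, 0)
  (107/29, 16/29)

6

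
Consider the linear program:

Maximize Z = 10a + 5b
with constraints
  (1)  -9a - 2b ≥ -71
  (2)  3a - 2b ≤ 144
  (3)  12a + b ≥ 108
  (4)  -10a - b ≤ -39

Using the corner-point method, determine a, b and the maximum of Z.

a = 29/3, b = -8, maximum Z = 170/3

Corner points and Z = 10a + 5b:
  (215/12, -361/8) → Z = -1115/24
  (29/3, -8) → Z = 170/3
  (40/3, -52) → Z = -380/3

At the optimal vertex, -9a - 2b = -71 and 12a + b = 108.
Solving simultaneously gives a = 29/3, b = -8.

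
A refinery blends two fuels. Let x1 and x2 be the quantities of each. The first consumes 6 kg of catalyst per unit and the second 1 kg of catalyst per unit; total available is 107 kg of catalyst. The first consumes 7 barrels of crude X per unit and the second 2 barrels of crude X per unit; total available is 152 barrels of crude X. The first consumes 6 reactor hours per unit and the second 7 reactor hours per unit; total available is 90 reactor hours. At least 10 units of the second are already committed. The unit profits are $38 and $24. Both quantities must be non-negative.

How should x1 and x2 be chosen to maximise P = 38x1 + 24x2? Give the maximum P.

Extreme points and P = 38x1 + 24x2:
  (0, 90/7) → P = 2160/7
  (0, 10) → P = 240
  (10/3, 10) → P = 1100/3

The binding constraints are 6x1 + 7x2 = 90 and x2 = 10.
Solving simultaneously gives x1 = 10/3, x2 = 10.

x1 = 10/3, x2 = 10, maximum P = 1100/3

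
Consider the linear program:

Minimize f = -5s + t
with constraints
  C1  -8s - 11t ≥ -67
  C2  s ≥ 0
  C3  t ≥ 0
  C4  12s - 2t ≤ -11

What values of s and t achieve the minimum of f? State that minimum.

s = 0, t = 11/2, minimum f = 11/2

Corner points and f = -5s + t:
  (0, 67/11) → f = 67/11
  (13/148, 223/37) → f = 827/148
  (0, 11/2) → f = 11/2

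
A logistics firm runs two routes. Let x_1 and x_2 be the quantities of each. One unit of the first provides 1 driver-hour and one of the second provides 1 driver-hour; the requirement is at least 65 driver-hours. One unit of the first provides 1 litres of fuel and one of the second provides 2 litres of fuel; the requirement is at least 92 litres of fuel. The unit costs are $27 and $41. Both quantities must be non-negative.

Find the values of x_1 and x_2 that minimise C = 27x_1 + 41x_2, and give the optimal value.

x_1 = 38, x_2 = 27, minimum C = 2133

Feasible corners and C = 27x_1 + 41x_2:
  (0, 65) → C = 2665
  (92, 0) → C = 2484
  (38, 27) → C = 2133
The feasible region is unbounded (it extends along (0, 1), (1, 0)), but C strictly increases along every unbounded feasible direction, so there is no improving ray and the minimum is attained at a vertex.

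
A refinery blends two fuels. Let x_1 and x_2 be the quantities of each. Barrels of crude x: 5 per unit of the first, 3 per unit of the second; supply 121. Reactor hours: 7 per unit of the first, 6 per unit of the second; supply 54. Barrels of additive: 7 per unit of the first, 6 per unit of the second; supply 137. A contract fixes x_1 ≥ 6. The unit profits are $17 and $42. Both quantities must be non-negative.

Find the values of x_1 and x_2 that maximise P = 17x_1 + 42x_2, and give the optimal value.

x_1 = 6, x_2 = 2, maximum P = 186

Feasible corners and P = 17x_1 + 42x_2:
  (54/7, 0) → P = 918/7
  (6, 0) → P = 102
  (6, 2) → P = 186

The binding constraints are 7x_1 + 6x_2 = 54 and x_1 = 6.
Solving simultaneously gives x_1 = 6, x_2 = 2.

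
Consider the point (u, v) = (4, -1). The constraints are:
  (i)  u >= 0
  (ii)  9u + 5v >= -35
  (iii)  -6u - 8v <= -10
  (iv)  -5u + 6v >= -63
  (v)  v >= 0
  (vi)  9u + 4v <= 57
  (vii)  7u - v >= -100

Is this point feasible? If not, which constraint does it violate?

not feasible — violates (v)

Constraint (v): v = -1, which is not ≥ 0. All other constraints are satisfied.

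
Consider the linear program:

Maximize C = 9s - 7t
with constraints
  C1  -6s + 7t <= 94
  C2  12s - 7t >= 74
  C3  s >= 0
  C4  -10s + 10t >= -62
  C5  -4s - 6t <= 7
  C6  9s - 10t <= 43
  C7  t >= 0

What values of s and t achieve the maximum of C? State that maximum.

s = 687/5, t = 656/5, maximum C = 1591/5

Feasible corners and C = 9s - 7t:
  (28, 262/7) → C = -10
  (687/5, 656/5) → C = 1591/5
  (439/57, 50/19) → C = 967/19
  (19, 64/5) → C = 407/5

The binding constraints are -6s + 7t = 94 and -10s + 10t = -62.
Solving simultaneously gives s = 687/5, t = 656/5.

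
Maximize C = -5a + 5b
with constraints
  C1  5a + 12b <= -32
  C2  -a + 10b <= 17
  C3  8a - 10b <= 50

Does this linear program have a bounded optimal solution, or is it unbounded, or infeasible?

unbounded

From the feasible point (-262/31, 53/62), moving in the direction (-10, -8) keeps every constraint satisfied while C increases without bound.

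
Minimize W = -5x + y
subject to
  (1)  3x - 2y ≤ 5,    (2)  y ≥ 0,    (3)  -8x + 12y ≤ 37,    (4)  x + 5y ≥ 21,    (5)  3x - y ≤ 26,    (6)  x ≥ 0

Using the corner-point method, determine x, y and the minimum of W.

Extreme points and W = -5x + y:
  (67/10, 151/20) → W = -519/20
  (67/17, 58/17) → W = -277/17
  (67/52, 205/52) → W = -5/2

The binding constraints are 3x - 2y = 5 and -8x + 12y = 37.
Solving simultaneously gives x = 67/10, y = 151/20.

x = 67/10, y = 151/20, minimum W = -519/20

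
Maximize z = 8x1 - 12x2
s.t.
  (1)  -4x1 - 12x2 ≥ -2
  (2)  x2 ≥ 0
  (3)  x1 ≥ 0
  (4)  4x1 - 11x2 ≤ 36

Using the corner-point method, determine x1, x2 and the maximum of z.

x1 = 1/2, x2 = 0, maximum z = 4

Feasible corners and z = 8x1 - 12x2:
  (1/2, 0) → z = 4
  (0, 1/6) → z = -2
  (0, 0) → z = 0

The optimum lies where -4x1 - 12x2 = -2 and x2 = 0.
Solving simultaneously gives x1 = 1/2, x2 = 0.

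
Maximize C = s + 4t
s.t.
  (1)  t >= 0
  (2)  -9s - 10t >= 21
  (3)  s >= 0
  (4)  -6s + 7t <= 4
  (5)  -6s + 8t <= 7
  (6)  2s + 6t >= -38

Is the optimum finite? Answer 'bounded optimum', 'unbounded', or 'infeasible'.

The boundaries t = 0 and s = 0 meet at (0, 0), but that point violates -9s - 10t ≥ 21. Every candidate vertex is excluded by some other constraint, so the feasible region is empty.

infeasible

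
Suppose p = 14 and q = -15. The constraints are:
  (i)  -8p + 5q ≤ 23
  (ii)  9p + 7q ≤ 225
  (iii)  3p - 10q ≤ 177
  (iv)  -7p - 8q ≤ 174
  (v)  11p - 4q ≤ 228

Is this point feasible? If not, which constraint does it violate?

Constraint (iii): 3p - 10q = 192, which is not ≤ 177. All other constraints are satisfied.

not feasible — violates (iii)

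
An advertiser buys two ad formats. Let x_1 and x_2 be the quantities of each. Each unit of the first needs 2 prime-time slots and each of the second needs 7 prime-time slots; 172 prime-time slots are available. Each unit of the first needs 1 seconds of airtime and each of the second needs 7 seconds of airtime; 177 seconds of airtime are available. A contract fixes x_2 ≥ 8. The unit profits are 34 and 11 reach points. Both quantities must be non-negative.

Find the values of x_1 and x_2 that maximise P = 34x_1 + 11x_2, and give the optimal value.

Feasible corners and P = 34x_1 + 11x_2:
  (0, 172/7) → P = 1892/7
  (0, 8) → P = 88
  (58, 8) → P = 2060

At the optimal vertex, 2x_1 + 7x_2 = 172 and x_2 = 8.
Solving simultaneously gives x_1 = 58, x_2 = 8.

x_1 = 58, x_2 = 8, maximum P = 2060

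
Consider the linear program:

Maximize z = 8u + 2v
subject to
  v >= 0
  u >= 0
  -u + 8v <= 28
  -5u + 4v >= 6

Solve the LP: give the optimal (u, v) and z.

Corner points and z = 8u + 2v:
  (0, 7/2) → z = 7
  (0, 3/2) → z = 3
  (16/9, 67/18) → z = 65/3

u = 16/9, v = 67/18, maximum z = 65/3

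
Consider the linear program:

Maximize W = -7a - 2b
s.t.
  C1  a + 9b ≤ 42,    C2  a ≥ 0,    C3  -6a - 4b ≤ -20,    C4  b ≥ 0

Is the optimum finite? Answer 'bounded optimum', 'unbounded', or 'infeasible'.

Feasible corners and W = -7a - 2b:
  (6/25, 116/25) → W = -274/25
  (42, 0) → W = -294
  (10/3, 0) → W = -70/3
The feasible region has finitely many vertices and no improving ray; the maximum is -274/25 at (6/25, 116/25).

bounded optimum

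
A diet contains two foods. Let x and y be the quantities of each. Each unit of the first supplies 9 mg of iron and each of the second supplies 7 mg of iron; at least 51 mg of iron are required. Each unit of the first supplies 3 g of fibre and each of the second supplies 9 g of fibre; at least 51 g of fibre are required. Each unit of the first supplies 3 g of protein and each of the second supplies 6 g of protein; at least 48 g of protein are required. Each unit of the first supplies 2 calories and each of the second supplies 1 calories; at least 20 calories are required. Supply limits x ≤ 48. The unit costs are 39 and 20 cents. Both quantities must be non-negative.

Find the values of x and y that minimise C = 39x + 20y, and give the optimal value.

Feasible corners and C = 39x + 20y:
  (0, 20) → C = 400
  (17, 0) → C = 663
  (48, 0) → C = 1872
  (14, 1) → C = 566
  (8, 4) → C = 392
The feasible region is unbounded (it extends along (0, 1)), but C strictly increases along every unbounded feasible direction, so there is no improving ray and the minimum is attained at a vertex.

At the optimal vertex, 3x + 6y = 48 and 2x + y = 20.
Solving simultaneously gives x = 8, y = 4.

x = 8, y = 4, minimum C = 392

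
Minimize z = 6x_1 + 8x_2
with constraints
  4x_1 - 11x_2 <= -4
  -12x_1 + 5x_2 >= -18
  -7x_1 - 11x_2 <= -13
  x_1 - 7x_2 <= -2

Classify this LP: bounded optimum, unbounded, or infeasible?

unbounded

From the feasible point (109/56, 15/14), moving in the direction (-11, 7) keeps every constraint satisfied while z decreases without bound.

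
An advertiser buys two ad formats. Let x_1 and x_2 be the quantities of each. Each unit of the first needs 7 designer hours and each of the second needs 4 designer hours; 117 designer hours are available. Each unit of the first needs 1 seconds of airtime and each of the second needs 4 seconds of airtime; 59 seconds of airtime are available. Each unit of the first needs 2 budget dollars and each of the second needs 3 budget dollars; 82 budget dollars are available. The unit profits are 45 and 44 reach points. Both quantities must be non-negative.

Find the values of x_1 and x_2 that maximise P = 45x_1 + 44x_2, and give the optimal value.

x_1 = 29/3, x_2 = 37/3, maximum P = 2933/3

Vertices and P = 45x_1 + 44x_2:
  (0, 0) → P = 0
  (0, 59/4) → P = 649
  (117/7, 0) → P = 5265/7
  (29/3, 37/3) → P = 2933/3

The optimum lies where 7x_1 + 4x_2 = 117 and x_1 + 4x_2 = 59.
Solving simultaneously gives x_1 = 29/3, x_2 = 37/3.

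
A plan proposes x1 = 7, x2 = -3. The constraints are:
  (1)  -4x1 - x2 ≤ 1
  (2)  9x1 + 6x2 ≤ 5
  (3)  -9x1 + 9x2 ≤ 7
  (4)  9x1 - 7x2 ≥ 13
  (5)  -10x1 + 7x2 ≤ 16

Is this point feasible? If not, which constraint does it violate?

not feasible — violates (2)

Constraint (2): 9x1 + 6x2 = 45, which is not ≤ 5. All other constraints are satisfied.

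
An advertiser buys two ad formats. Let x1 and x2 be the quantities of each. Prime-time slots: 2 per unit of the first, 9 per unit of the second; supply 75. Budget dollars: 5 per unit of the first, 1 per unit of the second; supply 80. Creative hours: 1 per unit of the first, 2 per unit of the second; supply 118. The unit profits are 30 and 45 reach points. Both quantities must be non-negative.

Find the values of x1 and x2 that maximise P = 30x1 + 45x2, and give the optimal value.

Vertices and P = 30x1 + 45x2:
  (0, 0) → P = 0
  (0, 25/3) → P = 375
  (16, 0) → P = 480
  (15, 5) → P = 675

x1 = 15, x2 = 5, maximum P = 675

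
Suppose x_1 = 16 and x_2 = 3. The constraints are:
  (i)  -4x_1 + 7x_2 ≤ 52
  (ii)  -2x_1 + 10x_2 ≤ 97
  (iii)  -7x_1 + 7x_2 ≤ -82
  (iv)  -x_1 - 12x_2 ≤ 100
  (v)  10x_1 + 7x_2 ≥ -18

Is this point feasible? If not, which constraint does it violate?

(i): -43 ≤ 52 ✓
(ii): -2 ≤ 97 ✓
(iii): -91 ≤ -82 ✓
(iv): -52 ≤ 100 ✓
(v): 181 ≥ -18 ✓

feasible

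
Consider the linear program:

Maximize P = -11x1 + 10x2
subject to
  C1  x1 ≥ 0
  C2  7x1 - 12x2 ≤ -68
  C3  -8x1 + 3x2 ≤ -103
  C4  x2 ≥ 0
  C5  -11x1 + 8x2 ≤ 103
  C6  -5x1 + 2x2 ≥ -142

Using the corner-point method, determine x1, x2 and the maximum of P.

x1 = 671/9, x2 = 2077/18, maximum P = 3004/9

At the optimal vertex, -11x1 + 8x2 = 103 and -5x1 + 2x2 = -142.
Solving simultaneously gives x1 = 671/9, x2 = 2077/18.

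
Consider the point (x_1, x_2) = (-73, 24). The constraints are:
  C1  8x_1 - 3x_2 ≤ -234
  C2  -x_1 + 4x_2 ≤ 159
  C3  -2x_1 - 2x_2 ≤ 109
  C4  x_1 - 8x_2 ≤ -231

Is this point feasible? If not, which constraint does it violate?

Constraint C2: -x_1 + 4x_2 = 169, which is not ≤ 159. All other constraints are satisfied.

not feasible — violates C2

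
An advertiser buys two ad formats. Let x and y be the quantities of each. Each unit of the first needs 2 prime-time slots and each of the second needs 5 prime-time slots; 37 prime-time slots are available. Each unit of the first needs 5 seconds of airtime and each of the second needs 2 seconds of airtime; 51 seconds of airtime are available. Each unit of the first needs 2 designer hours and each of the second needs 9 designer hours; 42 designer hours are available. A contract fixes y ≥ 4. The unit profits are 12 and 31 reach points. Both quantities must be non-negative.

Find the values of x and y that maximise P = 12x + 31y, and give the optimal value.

x = 3, y = 4, maximum P = 160

Corner points and P = 12x + 31y:
  (0, 14/3) → P = 434/3
  (0, 4) → P = 124
  (3, 4) → P = 160

The optimum lies where 2x + 9y = 42 and y = 4.
Solving simultaneously gives x = 3, y = 4.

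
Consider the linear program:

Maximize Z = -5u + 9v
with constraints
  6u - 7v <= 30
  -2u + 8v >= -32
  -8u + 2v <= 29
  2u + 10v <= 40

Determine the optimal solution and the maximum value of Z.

u = -5/2, v = 9/2, maximum Z = 53

Corner points and Z = -5u + 9v:
  (8/17, -66/17) → Z = -634/17
  (290/37, 90/37) → Z = -640/37
  (-74/15, -157/30) → Z = -673/30
  (-5/2, 9/2) → Z = 53

The binding constraints are -8u + 2v = 29 and 2u + 10v = 40.
Solving simultaneously gives u = -5/2, v = 9/2.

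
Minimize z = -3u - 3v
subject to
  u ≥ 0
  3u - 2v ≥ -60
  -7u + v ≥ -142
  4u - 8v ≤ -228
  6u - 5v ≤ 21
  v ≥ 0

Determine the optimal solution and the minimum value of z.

Vertices and z = -3u - 3v:
  (0, 30) → z = -90
  (0, 57/2) → z = -171/2
  (344/11, 846/11) → z = -3570/11
  (341/13, 541/13) → z = -2646/13

The binding constraints are 3u - 2v = -60 and -7u + v = -142.
Solving simultaneously gives u = 344/11, v = 846/11.

u = 344/11, v = 846/11, minimum z = -3570/11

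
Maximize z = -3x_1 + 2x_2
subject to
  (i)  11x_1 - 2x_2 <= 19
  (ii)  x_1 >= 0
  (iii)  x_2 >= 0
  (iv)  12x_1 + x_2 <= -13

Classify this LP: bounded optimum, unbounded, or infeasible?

The boundaries 11x_1 - 2x_2 = 19 and x_2 = 0 meet at (19/11, 0), but that point violates 12x_1 + x_2 ≤ -13. Every candidate vertex is excluded by some other constraint, so the feasible region is empty.

infeasible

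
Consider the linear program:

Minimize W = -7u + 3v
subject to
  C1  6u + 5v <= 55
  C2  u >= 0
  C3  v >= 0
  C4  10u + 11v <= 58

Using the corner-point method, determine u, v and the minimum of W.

Extreme points and W = -7u + 3v:
  (0, 0) → W = 0
  (0, 58/11) → W = 174/11
  (29/5, 0) → W = -203/5

u = 29/5, v = 0, minimum W = -203/5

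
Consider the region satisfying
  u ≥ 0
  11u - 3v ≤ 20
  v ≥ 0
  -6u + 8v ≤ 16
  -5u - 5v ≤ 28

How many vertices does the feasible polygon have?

Intersecting each pair of boundary lines and keeping only the points that satisfy every inequality leaves:
  (0, 0)
  (0, 2)
  (20/11, 0)
  (104/35, 148/35)

4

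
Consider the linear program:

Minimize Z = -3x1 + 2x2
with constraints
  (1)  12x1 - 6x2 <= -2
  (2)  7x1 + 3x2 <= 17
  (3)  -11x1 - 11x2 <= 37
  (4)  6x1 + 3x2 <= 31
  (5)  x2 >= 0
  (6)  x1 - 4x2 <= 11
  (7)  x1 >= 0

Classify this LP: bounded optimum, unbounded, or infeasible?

bounded optimum

Corner points and Z = -3x1 + 2x2:
  (16/13, 109/39) → Z = 74/39
  (0, 1/3) → Z = 2/3
  (0, 17/3) → Z = 34/3
The feasible region has finitely many vertices and no improving ray; the minimum is 2/3 at (0, 1/3).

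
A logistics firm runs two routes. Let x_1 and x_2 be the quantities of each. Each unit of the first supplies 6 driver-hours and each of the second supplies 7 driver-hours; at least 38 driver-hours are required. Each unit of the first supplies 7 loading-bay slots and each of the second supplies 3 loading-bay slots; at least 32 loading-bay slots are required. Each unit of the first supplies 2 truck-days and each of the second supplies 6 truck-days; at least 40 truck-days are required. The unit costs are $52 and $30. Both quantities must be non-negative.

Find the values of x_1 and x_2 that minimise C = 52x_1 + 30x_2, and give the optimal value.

x_1 = 2, x_2 = 6, minimum C = 284

Extreme points and C = 52x_1 + 30x_2:
  (0, 32/3) → C = 320
  (20, 0) → C = 1040
  (2, 6) → C = 284
The feasible region is unbounded (it extends along (0, 1), (1, 0)), but C strictly increases along every unbounded feasible direction, so there is no improving ray and the minimum is attained at a vertex.

The optimum lies where 7x_1 + 3x_2 = 32 and 2x_1 + 6x_2 = 40.
Solving simultaneously gives x_1 = 2, x_2 = 6.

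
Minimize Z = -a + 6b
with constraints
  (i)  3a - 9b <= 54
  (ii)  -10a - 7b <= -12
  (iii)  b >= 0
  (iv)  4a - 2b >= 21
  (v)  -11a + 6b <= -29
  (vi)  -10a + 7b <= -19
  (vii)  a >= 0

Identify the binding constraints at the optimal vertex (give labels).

Corner points and Z = -a + 6b:
  (18, 0) → Z = -18
  (21/4, 0) → Z = -21/4
  (109/8, 67/4) → Z = 695/8
The feasible region is unbounded (it extends along (3, 1), (7, 10)), but Z strictly increases along every unbounded feasible direction, so there is no improving ray and the minimum is attained at a vertex.

The minimum is at (18, 0). Substituting into each constraint, equality holds for (i) and (iii); the remaining constraints have slack.

(i) and (iii)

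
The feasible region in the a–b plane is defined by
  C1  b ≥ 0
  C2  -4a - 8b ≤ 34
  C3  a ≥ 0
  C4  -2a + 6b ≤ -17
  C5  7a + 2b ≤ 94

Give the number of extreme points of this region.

3

The feasible vertices (each the meet of two boundaries and inside every other half-plane) are:
  (17/2, 0)
  (94/7, 0)
  (13, 3/2)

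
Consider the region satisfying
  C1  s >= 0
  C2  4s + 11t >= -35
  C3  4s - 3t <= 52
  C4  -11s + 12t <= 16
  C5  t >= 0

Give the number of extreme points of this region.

Intersecting each pair of boundary lines and keeping only the points that satisfy every inequality leaves:
  (0, 4/3)
  (0, 0)
  (224/5, 212/5)
  (13, 0)

4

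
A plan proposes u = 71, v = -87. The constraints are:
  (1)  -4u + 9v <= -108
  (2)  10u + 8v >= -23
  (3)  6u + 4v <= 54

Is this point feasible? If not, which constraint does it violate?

not feasible — violates (3)

Constraint (3): 6u + 4v = 78, which is not ≤ 54. All other constraints are satisfied.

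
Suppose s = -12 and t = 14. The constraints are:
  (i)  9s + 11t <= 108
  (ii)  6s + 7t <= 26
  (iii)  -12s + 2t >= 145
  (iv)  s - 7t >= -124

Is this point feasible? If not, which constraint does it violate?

feasible

(i): 46 ≤ 108 ✓
(ii): 26 ≤ 26 ✓
(iii): 172 ≥ 145 ✓
(iv): -110 ≥ -124 ✓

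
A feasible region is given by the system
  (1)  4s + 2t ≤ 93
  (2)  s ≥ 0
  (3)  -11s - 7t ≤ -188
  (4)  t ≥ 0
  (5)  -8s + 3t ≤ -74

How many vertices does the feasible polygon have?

4

Intersecting each pair of boundary lines and keeping only the points that satisfy every inequality leaves:
  (93/4, 0)
  (61/4, 16)
  (188/11, 0)
  (1082/89, 690/89)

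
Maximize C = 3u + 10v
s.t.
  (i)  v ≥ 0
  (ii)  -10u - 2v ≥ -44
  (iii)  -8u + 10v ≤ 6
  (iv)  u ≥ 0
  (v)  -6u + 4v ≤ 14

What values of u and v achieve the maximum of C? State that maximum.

Feasible corners and C = 3u + 10v:
  (22/5, 0) → C = 66/5
  (0, 0) → C = 0
  (107/29, 103/29) → C = 1351/29
  (0, 3/5) → C = 6

At the optimal vertex, -10u - 2v = -44 and -8u + 10v = 6.
Solving simultaneously gives u = 107/29, v = 103/29.

u = 107/29, v = 103/29, maximum C = 1351/29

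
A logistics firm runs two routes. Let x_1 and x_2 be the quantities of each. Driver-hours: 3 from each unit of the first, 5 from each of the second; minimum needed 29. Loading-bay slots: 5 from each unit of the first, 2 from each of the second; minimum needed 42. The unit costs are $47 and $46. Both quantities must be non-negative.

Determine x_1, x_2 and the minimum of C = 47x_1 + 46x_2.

x_1 = 8, x_2 = 1, minimum C = 422

The feasible region is unbounded (it extends along (0, 1), (1, 0)), but C strictly increases along every unbounded feasible direction, so there is no improving ray and the minimum is attained at a vertex.

The binding constraints are 3x_1 + 5x_2 = 29 and 5x_1 + 2x_2 = 42.
Solving simultaneously gives x_1 = 8, x_2 = 1.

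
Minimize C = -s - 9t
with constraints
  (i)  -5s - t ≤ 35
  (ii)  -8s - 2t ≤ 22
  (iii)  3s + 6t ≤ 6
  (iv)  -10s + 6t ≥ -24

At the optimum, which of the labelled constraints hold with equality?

(ii) and (iii)

Extreme points and C = -s - 9t:
  (-24/7, 19/7) → C = -21
  (-21/17, -103/17) → C = 948/17
  (30/13, -2/13) → C = -12/13

The minimum is at (-24/7, 19/7). Substituting into each constraint, equality holds for (ii) and (iii); the remaining constraints have slack.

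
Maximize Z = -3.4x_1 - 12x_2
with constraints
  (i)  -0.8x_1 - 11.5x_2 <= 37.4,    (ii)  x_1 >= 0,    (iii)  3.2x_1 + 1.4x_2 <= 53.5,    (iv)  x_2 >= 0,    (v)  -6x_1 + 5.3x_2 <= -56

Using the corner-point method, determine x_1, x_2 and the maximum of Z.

x_1 = 28/3, x_2 = 0, maximum Z = -476/15

The binding constraints are x_2 = 0 and -6x_1 + 5.3x_2 = -56.
Solving simultaneously gives x_1 = 28/3, x_2 = 0.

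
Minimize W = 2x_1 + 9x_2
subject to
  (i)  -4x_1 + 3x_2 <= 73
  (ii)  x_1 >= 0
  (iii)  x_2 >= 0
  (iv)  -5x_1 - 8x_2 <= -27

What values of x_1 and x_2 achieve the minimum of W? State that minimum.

x_1 = 27/5, x_2 = 0, minimum W = 54/5

Feasible corners and W = 2x_1 + 9x_2:
  (0, 73/3) → W = 219
  (0, 27/8) → W = 243/8
  (27/5, 0) → W = 54/5
The feasible region is unbounded (it extends along (3, 4), (1, 0)), but W strictly increases along every unbounded feasible direction, so there is no improving ray and the minimum is attained at a vertex.

The optimum lies where x_2 = 0 and -5x_1 - 8x_2 = -27.
Solving simultaneously gives x_1 = 27/5, x_2 = 0.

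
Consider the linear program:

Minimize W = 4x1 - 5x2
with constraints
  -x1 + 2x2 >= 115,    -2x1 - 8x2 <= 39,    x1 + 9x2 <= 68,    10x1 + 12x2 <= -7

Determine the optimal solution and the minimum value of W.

At the optimal vertex, -2x1 - 8x2 = 39 and x1 + 9x2 = 68.
Solving simultaneously gives x1 = -179/2, x2 = 35/2.

x1 = -179/2, x2 = 35/2, minimum W = -891/2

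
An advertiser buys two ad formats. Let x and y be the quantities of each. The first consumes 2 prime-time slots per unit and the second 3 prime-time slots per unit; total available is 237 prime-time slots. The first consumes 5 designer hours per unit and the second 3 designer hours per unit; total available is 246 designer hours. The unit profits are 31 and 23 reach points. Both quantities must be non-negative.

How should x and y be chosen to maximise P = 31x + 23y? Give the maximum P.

x = 3, y = 77, maximum P = 1864

Feasible corners and P = 31x + 23y:
  (0, 0) → P = 0
  (0, 79) → P = 1817
  (246/5, 0) → P = 7626/5
  (3, 77) → P = 1864

The binding constraints are 2x + 3y = 237 and 5x + 3y = 246.
Solving simultaneously gives x = 3, y = 77.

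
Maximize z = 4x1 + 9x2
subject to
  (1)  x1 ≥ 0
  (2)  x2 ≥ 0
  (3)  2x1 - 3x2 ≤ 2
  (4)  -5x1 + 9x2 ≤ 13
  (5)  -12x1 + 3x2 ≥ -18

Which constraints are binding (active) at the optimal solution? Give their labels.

(4) and (5)

Vertices and z = 4x1 + 9x2:
  (0, 0) → z = 0
  (0, 13/9) → z = 13
  (1, 0) → z = 4
  (8/5, 2/5) → z = 10
  (67/31, 82/31) → z = 1006/31

The maximum is at (67/31, 82/31). Substituting into each constraint, equality holds for (4) and (5); the remaining constraints have slack.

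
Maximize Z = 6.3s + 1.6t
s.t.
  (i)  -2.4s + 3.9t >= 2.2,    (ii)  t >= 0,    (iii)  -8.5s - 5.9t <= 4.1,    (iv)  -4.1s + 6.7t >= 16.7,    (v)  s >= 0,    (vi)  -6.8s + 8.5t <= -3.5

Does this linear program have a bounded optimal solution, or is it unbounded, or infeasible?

From the feasible point (5039/9, 3106/9), moving in the direction (3.9, 2.4) keeps every constraint satisfied while Z increases without bound.

unbounded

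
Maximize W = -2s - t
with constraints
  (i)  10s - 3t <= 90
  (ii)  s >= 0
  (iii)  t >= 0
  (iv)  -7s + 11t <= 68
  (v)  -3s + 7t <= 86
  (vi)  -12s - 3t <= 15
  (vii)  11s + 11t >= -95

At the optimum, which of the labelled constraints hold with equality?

Corner points and W = -2s - t:
  (9, 0) → W = -18
  (1194/89, 1310/89) → W = -3698/89
  (0, 0) → W = 0
  (0, 68/11) → W = -68/11

The maximum is at (0, 0). Substituting into each constraint, equality holds for (ii) and (iii); the remaining constraints have slack.

(ii) and (iii)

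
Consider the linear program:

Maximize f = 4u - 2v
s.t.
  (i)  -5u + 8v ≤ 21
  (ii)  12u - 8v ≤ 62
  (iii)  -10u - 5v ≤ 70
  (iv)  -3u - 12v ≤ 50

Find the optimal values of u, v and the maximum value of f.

u = 83/7, v = 281/28, maximum f = 383/14

Vertices and f = 4u - 2v:
  (83/7, 281/28) → f = 383/14
  (-19/3, -4/3) → f = -68/3
  (43/21, -131/28) → f = 737/42
  (-118/21, -58/21) → f = -356/21

The binding constraints are -5u + 8v = 21 and 12u - 8v = 62.
Solving simultaneously gives u = 83/7, v = 281/28.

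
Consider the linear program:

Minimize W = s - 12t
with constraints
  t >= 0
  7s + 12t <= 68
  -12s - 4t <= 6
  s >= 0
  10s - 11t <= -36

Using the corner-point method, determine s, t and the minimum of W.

Vertices and W = s - 12t:
  (0, 17/3) → W = -68
  (316/197, 932/197) → W = -10868/197
  (0, 36/11) → W = -432/11

s = 0, t = 17/3, minimum W = -68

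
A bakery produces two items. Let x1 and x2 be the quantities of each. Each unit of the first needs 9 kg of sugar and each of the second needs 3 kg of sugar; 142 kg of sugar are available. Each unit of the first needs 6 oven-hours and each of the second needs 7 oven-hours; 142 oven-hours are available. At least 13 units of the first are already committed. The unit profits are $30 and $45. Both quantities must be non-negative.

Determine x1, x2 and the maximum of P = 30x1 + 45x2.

x1 = 13, x2 = 25/3, maximum P = 765

Vertices and P = 30x1 + 45x2:
  (142/9, 0) → P = 1420/3
  (13, 0) → P = 390
  (13, 25/3) → P = 765

The optimum lies where 9x1 + 3x2 = 142 and x1 = 13.
Solving simultaneously gives x1 = 13, x2 = 25/3.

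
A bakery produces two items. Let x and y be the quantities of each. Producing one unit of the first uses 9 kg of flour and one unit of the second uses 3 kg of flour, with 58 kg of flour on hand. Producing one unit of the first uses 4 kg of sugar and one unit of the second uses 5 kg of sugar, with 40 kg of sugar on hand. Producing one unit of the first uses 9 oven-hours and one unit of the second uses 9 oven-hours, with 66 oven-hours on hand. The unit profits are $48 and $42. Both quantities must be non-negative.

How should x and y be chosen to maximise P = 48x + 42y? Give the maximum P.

x = 6, y = 4/3, maximum P = 344

Extreme points and P = 48x + 42y:
  (0, 0) → P = 0
  (0, 22/3) → P = 308
  (58/9, 0) → P = 928/3
  (6, 4/3) → P = 344

The binding constraints are 9x + 3y = 58 and 9x + 9y = 66.
Solving simultaneously gives x = 6, y = 4/3.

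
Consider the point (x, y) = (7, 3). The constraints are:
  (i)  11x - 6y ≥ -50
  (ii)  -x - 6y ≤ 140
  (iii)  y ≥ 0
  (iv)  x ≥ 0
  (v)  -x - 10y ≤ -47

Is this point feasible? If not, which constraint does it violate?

not feasible — violates (v)

Constraint (v): -x - 10y = -37, which is not ≤ -47. All other constraints are satisfied.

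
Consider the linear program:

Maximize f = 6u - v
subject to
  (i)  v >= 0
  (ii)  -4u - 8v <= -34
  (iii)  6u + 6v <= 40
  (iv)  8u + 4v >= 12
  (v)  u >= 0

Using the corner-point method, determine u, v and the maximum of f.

u = 29/6, v = 11/6, maximum f = 163/6

Corner points and f = 6u - v:
  (29/6, 11/6) → f = 163/6
  (0, 17/4) → f = -17/4
  (0, 20/3) → f = -20/3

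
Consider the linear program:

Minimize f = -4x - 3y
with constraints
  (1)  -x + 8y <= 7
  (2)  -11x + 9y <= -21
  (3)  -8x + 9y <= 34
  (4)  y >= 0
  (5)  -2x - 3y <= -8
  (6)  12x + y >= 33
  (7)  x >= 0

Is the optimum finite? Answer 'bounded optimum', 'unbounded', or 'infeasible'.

From the feasible point (231/79, 98/79), moving in the direction (8, 1) keeps every constraint satisfied while f decreases without bound.

unbounded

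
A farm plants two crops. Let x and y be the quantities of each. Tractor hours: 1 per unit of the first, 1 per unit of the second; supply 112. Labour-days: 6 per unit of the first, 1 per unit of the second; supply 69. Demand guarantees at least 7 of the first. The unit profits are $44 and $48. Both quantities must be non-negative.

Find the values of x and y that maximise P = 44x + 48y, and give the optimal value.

At the optimal vertex, 6x + y = 69 and x = 7.
Solving simultaneously gives x = 7, y = 27.

x = 7, y = 27, maximum P = 1604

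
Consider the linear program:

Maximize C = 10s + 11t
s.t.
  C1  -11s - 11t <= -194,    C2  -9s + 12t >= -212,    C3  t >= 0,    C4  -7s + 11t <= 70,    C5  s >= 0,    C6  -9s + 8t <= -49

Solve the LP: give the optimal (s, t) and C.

The optimum lies where -9s + 12t = -212 and -7s + 11t = 70.
Solving simultaneously gives s = 3172/15, t = 2114/15.

s = 3172/15, t = 2114/15, maximum C = 54974/15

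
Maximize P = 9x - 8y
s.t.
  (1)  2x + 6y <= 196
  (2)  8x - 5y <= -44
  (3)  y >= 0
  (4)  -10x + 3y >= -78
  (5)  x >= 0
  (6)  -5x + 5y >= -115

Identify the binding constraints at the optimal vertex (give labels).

Vertices and P = 9x - 8y:
  (358/29, 828/29) → P = -3402/29
  (0, 98/3) → P = -784/3
  (0, 44/5) → P = -352/5

The maximum is at (0, 44/5). Substituting into each constraint, equality holds for (2) and (5); the remaining constraints have slack.

(2) and (5)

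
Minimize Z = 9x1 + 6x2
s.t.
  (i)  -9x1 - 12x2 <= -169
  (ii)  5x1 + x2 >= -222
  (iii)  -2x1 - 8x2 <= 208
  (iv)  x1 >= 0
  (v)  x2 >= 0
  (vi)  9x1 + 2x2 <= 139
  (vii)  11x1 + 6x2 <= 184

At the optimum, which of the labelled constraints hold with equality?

Corner points and Z = 9x1 + 6x2:
  (0, 169/12) → Z = 169/2
  (133/9, 3) → Z = 151
  (0, 92/3) → Z = 184
  (233/16, 127/32) → Z = 1239/8

The minimum is at (0, 169/12). Substituting into each constraint, equality holds for (i) and (iv); the remaining constraints have slack.

(i) and (iv)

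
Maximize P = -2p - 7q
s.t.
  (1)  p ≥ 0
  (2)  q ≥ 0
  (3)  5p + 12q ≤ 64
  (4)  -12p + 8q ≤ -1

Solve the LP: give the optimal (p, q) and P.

At the optimal vertex, q = 0 and -12p + 8q = -1.
Solving simultaneously gives p = 1/12, q = 0.

p = 1/12, q = 0, maximum P = -1/6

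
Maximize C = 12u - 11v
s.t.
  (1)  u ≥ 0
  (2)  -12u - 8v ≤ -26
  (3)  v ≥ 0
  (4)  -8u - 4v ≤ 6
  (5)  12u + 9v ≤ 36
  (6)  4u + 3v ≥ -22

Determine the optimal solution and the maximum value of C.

Vertices and C = 12u - 11v:
  (0, 13/4) → C = -143/4
  (0, 4) → C = -44
  (13/6, 0) → C = 26
  (3, 0) → C = 36

At the optimal vertex, v = 0 and 12u + 9v = 36.
Solving simultaneously gives u = 3, v = 0.

u = 3, v = 0, maximum C = 36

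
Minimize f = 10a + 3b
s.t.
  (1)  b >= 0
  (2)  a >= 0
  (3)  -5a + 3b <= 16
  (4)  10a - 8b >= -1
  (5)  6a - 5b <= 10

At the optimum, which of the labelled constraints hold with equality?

(1) and (2)

Extreme points and f = 10a + 3b:
  (0, 0) → f = 0
  (5/3, 0) → f = 50/3
  (0, 1/8) → f = 3/8
The feasible region is unbounded (it extends along (4, 5), (5, 6)), but f strictly increases along every unbounded feasible direction, so there is no improving ray and the minimum is attained at a vertex.

The minimum is at (0, 0). Substituting into each constraint, equality holds for (1) and (2); the remaining constraints have slack.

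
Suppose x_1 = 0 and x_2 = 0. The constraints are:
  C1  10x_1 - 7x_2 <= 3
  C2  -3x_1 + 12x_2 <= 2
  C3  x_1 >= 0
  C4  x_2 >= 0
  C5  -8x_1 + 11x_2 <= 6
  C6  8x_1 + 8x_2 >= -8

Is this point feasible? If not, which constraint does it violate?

feasible

C1: 0 ≤ 3 ✓
C2: 0 ≤ 2 ✓
C3: 0 ≥ 0 ✓
C4: 0 ≥ 0 ✓
C5: 0 ≤ 6 ✓
C6: 0 ≥ -8 ✓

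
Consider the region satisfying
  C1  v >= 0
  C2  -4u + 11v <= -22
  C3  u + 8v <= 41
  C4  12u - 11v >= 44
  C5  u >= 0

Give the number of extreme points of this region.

Intersecting each pair of boundary lines and keeping only the points that satisfy every inequality leaves:
  (11/2, 0)
  (41, 0)
  (627/43, 142/43)

3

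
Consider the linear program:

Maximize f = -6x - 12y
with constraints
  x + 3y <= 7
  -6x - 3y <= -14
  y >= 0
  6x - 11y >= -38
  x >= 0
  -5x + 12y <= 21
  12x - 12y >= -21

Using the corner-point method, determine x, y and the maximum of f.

x = 7/3, y = 0, maximum f = -14

Feasible corners and f = -6x - 12y:
  (7/5, 28/15) → f = -154/5
  (7, 0) → f = -42
  (7/3, 0) → f = -14

The binding constraints are -6x - 3y = -14 and y = 0.
Solving simultaneously gives x = 7/3, y = 0.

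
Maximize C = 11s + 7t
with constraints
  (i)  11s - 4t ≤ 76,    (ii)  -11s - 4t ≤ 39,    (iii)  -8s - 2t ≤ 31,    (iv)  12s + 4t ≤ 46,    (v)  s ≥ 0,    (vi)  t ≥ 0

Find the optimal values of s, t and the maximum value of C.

Vertices and C = 11s + 7t:
  (0, 23/2) → C = 161/2
  (23/6, 0) → C = 253/6
  (0, 0) → C = 0

s = 0, t = 23/2, maximum C = 161/2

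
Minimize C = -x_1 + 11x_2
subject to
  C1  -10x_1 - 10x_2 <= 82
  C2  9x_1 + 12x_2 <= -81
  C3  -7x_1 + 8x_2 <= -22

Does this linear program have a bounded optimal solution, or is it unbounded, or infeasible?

unbounded

From the feasible point (-218/75, -397/75), moving in the direction (12, -9) keeps every constraint satisfied while C decreases without bound.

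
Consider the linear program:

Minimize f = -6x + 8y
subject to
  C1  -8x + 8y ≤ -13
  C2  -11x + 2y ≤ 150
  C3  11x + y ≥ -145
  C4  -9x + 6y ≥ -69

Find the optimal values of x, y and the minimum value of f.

Vertices and f = -6x + 8y:
  (-1147/96, -1303/96) → f = -1771/48
  (79/4, 145/8) → f = 53/2
  (-267/25, -688/25) → f = -3902/25

The binding constraints are 11x + y = -145 and -9x + 6y = -69.
Solving simultaneously gives x = -267/25, y = -688/25.

x = -267/25, y = -688/25, minimum f = -3902/25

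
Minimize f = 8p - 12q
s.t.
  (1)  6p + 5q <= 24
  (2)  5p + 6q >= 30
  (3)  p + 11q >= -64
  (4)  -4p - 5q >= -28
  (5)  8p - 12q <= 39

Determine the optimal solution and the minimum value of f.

The optimum lies where 5p + 6q = 30 and -4p - 5q = -28.
Solving simultaneously gives p = -18, q = 20.

p = -18, q = 20, minimum f = -384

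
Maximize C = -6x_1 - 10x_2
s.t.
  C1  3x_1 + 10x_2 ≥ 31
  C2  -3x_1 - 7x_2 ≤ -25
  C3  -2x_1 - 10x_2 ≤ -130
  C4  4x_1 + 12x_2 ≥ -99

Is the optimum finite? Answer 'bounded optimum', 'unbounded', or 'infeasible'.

unbounded

From the feasible point (-165/4, 85/4), moving in the direction (-7, 3) keeps every constraint satisfied while C increases without bound.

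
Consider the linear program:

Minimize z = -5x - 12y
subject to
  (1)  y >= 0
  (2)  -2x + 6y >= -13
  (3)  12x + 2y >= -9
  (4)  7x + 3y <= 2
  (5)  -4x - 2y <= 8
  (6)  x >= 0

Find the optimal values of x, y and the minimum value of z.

x = 0, y = 2/3, minimum z = -8

Corner points and z = -5x - 12y:
  (2/7, 0) → z = -10/7
  (0, 0) → z = 0
  (0, 2/3) → z = -8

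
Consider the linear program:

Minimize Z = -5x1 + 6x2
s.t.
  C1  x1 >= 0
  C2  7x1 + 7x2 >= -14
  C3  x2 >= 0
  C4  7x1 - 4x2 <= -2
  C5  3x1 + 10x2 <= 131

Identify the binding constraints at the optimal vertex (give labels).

C1 and C4

Vertices and Z = -5x1 + 6x2:
  (0, 1/2) → Z = 3
  (0, 131/10) → Z = 393/5
  (252/41, 923/82) → Z = 1509/41

The minimum is at (0, 1/2). Substituting into each constraint, equality holds for C1 and C4; the remaining constraints have slack.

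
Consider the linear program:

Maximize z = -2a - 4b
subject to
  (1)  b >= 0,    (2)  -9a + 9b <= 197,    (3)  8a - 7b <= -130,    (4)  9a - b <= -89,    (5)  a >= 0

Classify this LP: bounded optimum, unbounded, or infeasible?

infeasible

The boundaries b = 0 and -9a + 9b = 197 meet at (-197/9, 0), but that point violates a ≥ 0. Every candidate vertex is excluded by some other constraint, so the feasible region is empty.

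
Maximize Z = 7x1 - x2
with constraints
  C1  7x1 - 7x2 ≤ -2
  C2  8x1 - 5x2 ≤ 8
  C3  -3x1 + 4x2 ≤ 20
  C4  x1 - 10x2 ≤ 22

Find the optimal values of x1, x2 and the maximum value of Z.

The binding constraints are 8x1 - 5x2 = 8 and -3x1 + 4x2 = 20.
Solving simultaneously gives x1 = 132/17, x2 = 184/17.

x1 = 132/17, x2 = 184/17, maximum Z = 740/17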